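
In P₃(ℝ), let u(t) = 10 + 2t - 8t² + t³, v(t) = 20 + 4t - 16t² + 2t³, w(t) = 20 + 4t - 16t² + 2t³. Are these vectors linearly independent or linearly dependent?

linearly dependent

Write each element as a coordinate vector in ℝ⁴ using {1, t, …, t³}.
Place the vectors as rows of a 3×4 matrix and reduce to echelon form.
The reduction yields 1 nonzero row, so the rank is 1.
Since rank 1 < 3, the set is linearly dependent.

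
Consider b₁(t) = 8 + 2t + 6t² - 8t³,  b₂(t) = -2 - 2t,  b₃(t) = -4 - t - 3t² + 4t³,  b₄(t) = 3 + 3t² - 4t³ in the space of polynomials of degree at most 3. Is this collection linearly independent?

linearly dependent

Take coordinates with respect to the standard basis {1, t, …, t³}.
Form the 4×4 matrix with these as columns; its determinant is 0.
A zero determinant means the columns are linearly dependent.
Indeed b₁ + 2b₃ = 0.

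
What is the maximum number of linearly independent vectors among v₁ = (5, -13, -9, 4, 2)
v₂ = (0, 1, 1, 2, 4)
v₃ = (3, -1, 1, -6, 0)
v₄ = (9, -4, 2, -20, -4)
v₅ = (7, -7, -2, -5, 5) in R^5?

Form the matrix with v₁, v₂, v₃, v₄, v₅ as columns and reduce.
Reduction leaves 3 leading entries, giving rank 3.

3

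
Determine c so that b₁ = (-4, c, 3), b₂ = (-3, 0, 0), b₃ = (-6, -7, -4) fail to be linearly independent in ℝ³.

c = 21/4

Dependence holds iff the 3×3 matrix [b₁ b₂ b₃] is singular.
Cofactor expansion gives det = 63 - 12*c.
This vanishes exactly when c = 21/4.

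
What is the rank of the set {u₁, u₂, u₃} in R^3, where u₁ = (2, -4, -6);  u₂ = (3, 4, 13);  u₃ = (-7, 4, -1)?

Apply Gaussian elimination to the matrix whose rows are u₁, u₂, u₃.
The echelon form has 2 nonzero rows, so the rank is 2.

2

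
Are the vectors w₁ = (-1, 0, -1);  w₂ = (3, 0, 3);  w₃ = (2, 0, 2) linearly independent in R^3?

linearly dependent

The matrix [w₁|w₂|w₃] has determinant 0.
A zero determinant means the columns are linearly dependent.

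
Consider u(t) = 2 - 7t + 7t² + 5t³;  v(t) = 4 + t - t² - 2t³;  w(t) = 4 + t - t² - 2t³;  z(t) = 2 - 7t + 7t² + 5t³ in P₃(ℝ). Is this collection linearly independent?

Take coordinates with respect to the standard basis {1, t, …, t³}.
Place the vectors as rows of a 4×4 matrix and reduce to echelon form.
The reduction yields 2 nonzero rows, so the rank is 2.
Since rank 2 < 4, the set is linearly dependent.

linearly dependent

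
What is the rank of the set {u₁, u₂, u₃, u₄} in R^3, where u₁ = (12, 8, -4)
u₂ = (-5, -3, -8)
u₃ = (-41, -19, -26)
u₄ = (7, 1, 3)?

Row-reduce the 4×3 matrix with these as rows.
There are 3 pivot columns, so rank = 3.
(With 4 elements in a 3-dimensional space the rank is at most 3.)

rank 3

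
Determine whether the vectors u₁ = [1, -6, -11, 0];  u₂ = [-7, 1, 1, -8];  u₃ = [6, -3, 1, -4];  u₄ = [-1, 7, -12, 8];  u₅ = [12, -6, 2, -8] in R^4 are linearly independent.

linearly dependent

There are 5 vectors in a 4-dimensional space, so they cannot be linearly independent.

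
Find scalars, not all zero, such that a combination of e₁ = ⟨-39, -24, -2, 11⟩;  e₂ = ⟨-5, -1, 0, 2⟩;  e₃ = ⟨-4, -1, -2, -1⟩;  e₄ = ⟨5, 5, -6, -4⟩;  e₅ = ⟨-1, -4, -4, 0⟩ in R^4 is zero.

e₁ - 3e₂ - 3e₃ + 2e₄ - 2e₅ = 0

Row-reduce the matrix with e₁, e₂, e₃, e₄, e₅ as columns; the null space gives the coefficients.
A generator of the null space is (1, -3, -3, 2, -2).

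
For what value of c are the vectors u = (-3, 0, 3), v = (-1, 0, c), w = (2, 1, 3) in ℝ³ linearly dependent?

The vectors are dependent exactly when the determinant of the matrix with rows u, v, w vanishes.
The determinant works out to 3*c - 3.
Setting this to zero gives c = 1.

c = 1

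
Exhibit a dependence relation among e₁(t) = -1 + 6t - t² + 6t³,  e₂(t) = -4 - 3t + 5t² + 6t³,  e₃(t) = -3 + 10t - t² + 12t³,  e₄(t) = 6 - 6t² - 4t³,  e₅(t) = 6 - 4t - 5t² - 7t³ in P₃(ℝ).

Pass to coordinate vectors relative to the basis {1, t, …, t³}.
Solve the homogeneous system with e₁, e₂, e₃, e₄, e₅ as columns by row-reducing the coefficient matrix.
One solution (up to scaling) is (3, 0, -1, -2, 2).

3e₁ - e₃ - 2e₄ + 2e₅ = 0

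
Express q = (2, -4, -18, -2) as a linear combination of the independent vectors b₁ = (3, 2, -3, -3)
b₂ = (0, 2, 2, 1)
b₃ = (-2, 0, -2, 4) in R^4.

Set up the augmented matrix [b₁ | b₂ | b₃ | q] and row-reduce.
Row-reducing the augmented matrix gives the unique coefficients (c₁, c₂, c₃) = (2, -4, 2).

q = 2b₁ - 4b₂ + 2b₃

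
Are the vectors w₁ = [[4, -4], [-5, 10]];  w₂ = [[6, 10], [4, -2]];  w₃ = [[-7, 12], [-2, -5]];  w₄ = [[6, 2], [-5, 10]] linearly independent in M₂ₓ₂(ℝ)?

Take coordinates with respect to the standard basis {E₁₁, E₁₂, E₂₁, E₂₂}.
The matrix [w₁|w₂|w₃|w₄] has determinant 492.
A nonzero determinant means the columns are linearly independent.

linearly independent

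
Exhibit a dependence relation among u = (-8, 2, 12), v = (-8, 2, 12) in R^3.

u - v = 0

Set up α₁u + α₂v = 0 and solve the homogeneous system.
One solution (up to scaling) is (1, -1).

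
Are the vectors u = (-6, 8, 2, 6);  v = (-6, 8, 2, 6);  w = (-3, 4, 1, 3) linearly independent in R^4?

Place the vectors as rows of a 3×4 matrix and reduce to echelon form.
The reduction yields 1 nonzero row, so the rank is 1.
Since rank 1 < 3, the set is linearly dependent.

linearly dependent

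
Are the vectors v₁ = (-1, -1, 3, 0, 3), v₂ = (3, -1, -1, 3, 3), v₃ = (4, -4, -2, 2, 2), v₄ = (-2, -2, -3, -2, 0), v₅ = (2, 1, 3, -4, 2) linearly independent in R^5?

Place the vectors as rows of a 5×5 matrix and reduce to echelon form.
The reduction yields 5 nonzero rows, so the rank is 5.
Since rank = 5 (the number of vectors), the set is linearly independent.

linearly independent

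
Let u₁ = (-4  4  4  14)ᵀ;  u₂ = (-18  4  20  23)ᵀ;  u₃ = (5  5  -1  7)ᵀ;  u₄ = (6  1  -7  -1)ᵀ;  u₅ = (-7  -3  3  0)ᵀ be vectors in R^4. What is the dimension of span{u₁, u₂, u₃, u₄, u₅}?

dim = 3

Row-reduce the 5×4 matrix with these as rows.
There are 3 pivot columns, so rank = 3.
(With 5 elements in a 4-dimensional space the rank is at most 4.)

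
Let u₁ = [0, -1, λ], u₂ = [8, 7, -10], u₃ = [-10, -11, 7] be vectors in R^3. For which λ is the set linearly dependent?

λ = -22/9

Place the vectors as rows of a 3×3 matrix; dependence ⇔ determinant zero.
The determinant works out to -18*λ - 44.
Setting this to zero gives λ = -22/9.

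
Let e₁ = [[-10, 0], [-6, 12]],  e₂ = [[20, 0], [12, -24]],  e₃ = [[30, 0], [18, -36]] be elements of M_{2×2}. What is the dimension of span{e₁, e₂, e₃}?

Use coordinates relative to {E₁₁, E₁₂, E₂₁, E₂₂}.
Put the 4×3 matrix [e₁|e₂|e₃] into echelon form.
Reduction leaves 1 leading entry, giving rank 1.

1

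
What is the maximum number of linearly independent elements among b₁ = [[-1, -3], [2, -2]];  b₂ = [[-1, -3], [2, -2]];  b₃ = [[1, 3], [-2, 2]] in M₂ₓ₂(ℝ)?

1

Use coordinates relative to {E₁₁, E₁₂, E₂₁, E₂₂}.
Apply Gaussian elimination to the matrix whose rows are b₁, b₂, b₃.
Exactly 1 pivot survives; hence the rank is 1.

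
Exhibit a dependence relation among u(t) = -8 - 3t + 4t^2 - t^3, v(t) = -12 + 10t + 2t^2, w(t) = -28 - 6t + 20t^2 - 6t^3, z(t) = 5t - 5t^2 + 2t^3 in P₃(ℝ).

2u + v - w - 2z = 0

Take coordinates with respect to {1, t, …, t^3}.
Row-reduce the matrix with u, v, w, z as columns; the null space gives the coefficients.
One solution (up to scaling) is (2, 1, -1, -2).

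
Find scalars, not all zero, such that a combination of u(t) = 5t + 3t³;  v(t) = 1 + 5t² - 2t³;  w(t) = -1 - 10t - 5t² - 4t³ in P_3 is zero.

2u + v + w = 0

Write each element as a vector in ℝ⁴ using {1, t, …, t³}.
Set up α₁u + … + α₃w = 0 and solve the homogeneous system.
One solution (up to scaling) is (2, 1, 1).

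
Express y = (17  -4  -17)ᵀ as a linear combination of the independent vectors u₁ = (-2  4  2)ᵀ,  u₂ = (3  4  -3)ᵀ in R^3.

Solve the system with u₁, u₂ as columns and y as the right-hand side.
The system has the unique solution (α₁, α₂) = (-4, 3).

y = -4u₁ + 3u₂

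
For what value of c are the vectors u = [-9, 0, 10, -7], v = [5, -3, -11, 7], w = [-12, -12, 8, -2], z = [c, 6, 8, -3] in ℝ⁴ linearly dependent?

c = 43/8

Place the vectors as rows of a 4×4 matrix; dependence ⇔ determinant zero.
Expanding, det = 1032 - 192*c.
Solving 1032 - 192*c = 0 yields c = 43/8.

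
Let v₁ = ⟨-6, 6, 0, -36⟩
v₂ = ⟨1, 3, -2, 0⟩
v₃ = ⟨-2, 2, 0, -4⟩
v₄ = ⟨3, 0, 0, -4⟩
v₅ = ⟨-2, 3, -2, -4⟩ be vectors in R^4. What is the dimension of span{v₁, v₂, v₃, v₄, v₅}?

Apply Gaussian elimination to the matrix whose rows are v₁, v₂, v₃, v₄, v₅.
There are 4 pivot columns, so rank = 4.
(With 5 elements in a 4-dimensional space the rank is at most 4.)

dim = 4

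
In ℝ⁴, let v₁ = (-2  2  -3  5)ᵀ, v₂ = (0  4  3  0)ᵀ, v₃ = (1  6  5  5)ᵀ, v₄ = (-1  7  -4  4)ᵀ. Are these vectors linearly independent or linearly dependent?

Form the 4×4 matrix with these as columns; its determinant is -399.
A nonzero determinant means the columns are linearly independent.

linearly independent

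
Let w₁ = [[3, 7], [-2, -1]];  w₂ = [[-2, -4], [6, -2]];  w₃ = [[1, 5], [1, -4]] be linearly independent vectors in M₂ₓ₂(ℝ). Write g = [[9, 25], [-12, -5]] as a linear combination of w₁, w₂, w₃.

Take coordinate vectors relative to {E₁₁, E₁₂, E₂₁, E₂₂}.
Since w₁, w₂, w₃ are independent, the coefficients expressing g are uniquely determined by a linear system.
The system has the unique solution (a₁, a₂, a₃) = (1, -2, 2).

g = w₁ - 2w₂ + 2w₃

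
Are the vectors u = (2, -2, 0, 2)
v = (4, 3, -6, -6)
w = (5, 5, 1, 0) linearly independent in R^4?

Row-reduce the matrix whose columns are u, v, w.
The reduction yields 3 nonzero rows, so the rank is 3.
Since rank = 3 (the number of vectors), the set is linearly independent.

linearly independent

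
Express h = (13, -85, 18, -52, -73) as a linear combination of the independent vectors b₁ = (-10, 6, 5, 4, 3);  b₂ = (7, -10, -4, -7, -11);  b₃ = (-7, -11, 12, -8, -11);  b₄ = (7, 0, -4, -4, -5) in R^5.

h = -2b₁ + 4b₂ + 3b₃ - 2b₄

Set up the augmented matrix [b₁ | b₂ | b₃ | b₄ | h] and row-reduce.
Back-substitution yields (a₁, …, a₄) = (-2, 4, 3, -2).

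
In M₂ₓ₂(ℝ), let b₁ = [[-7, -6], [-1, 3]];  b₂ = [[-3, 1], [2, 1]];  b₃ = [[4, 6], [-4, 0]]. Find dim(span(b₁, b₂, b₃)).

3

Represent each element by its coordinate vector in ℝ⁴.
Row-reduce the 3×4 matrix with these as rows.
Exactly 3 pivots survive; hence the rank is 3.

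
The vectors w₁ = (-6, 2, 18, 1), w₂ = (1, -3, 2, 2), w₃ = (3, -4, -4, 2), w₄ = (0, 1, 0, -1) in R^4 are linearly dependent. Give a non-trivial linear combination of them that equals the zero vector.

w₁ - 3w₂ + 3w₃ + w₄ = 0

Row-reduce the matrix with w₁, w₂, w₃, w₄ as columns; the null space gives the coefficients.
The free variable yields coefficients (1, -3, 3, 1) (any nonzero multiple also works).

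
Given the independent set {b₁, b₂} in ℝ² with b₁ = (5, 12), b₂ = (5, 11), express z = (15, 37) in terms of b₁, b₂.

z = 4b₁ - b₂

Write z = α₁b₁ + α₂b₂ and equate components.
Row-reducing the augmented matrix gives the unique coefficients (α₁, α₂) = (4, -1).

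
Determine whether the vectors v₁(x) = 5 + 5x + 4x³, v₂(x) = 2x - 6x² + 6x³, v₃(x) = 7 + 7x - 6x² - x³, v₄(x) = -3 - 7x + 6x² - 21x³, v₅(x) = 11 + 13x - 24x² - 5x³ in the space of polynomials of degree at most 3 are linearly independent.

Take coordinates with respect to the standard basis {1, x, …, x³}.
There are 5 vectors in a 4-dimensional space, so they cannot be linearly independent.

linearly dependent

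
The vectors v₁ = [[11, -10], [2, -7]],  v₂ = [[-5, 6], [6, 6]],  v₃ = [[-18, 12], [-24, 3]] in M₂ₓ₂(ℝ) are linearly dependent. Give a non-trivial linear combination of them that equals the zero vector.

Pass to coordinate vectors relative to the basis {E₁₁, E₁₂, E₂₁, E₂₂}.
Solve the homogeneous system with v₁, v₂, v₃ as columns by row-reducing the coefficient matrix.
One solution (up to scaling) is (3, 3, 1).

3v₁ + 3v₂ + v₃ = 0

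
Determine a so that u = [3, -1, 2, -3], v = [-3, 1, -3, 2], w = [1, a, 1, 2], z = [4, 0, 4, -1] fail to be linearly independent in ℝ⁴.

The vectors are dependent exactly when the determinant of the matrix with rows u, v, w, z vanishes.
Expanding, det = 5*a - 9.
Solving 5*a - 9 = 0 yields a = 9/5.

a = 9/5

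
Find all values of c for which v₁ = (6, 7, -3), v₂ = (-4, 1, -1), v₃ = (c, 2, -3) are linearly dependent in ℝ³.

c = -33/2

Place the vectors as rows of a 3×3 matrix; dependence ⇔ determinant zero.
Cofactor expansion gives det = -4*c - 66.
This vanishes exactly when c = -33/2.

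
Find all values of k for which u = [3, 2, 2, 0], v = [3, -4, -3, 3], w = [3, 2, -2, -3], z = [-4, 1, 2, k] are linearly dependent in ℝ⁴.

The vectors are dependent exactly when the determinant of the matrix with rows u, v, w, z vanishes.
Cofactor expansion gives det = 72*k + 45.
Solving 72*k + 45 = 0 yields k = -5/8.

k = -5/8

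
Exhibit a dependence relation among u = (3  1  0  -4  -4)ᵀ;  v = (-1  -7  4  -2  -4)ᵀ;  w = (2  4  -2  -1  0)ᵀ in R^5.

u - v - 2w = 0

Write the vectors as columns of a matrix and find a nonzero vector in its null space.
One solution (up to scaling) is (1, -1, -2).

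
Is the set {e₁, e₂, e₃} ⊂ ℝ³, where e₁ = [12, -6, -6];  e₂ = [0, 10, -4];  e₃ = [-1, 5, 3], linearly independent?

linearly independent

Form the 3×3 matrix with these as columns; its determinant is 516.
A nonzero determinant means the columns are linearly independent.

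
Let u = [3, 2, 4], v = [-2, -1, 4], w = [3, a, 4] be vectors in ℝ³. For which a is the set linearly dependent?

The vectors are dependent exactly when the determinant of the matrix with rows u, v, w vanishes.
Cofactor expansion gives det = 40 - 20*a.
Setting this to zero gives a = 2.

a = 2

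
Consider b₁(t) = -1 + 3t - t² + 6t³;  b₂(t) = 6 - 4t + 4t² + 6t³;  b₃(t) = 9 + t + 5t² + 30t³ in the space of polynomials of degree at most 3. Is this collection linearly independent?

Take coordinates with respect to the standard basis {1, t, …, t³}.
Place the vectors as rows of a 3×4 matrix and reduce to echelon form.
The reduction yields 2 nonzero rows, so the rank is 2.
Since rank 2 < 3, the set is linearly dependent.
Indeed 3b₁ + 2b₂ - b₃ = 0.

linearly dependent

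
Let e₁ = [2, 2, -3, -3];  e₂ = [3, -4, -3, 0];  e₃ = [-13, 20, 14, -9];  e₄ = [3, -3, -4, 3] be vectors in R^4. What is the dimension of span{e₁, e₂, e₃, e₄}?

3

Apply Gaussian elimination to the matrix whose rows are e₁, e₂, e₃, e₄.
The echelon form has 3 nonzero rows, so the rank is 3.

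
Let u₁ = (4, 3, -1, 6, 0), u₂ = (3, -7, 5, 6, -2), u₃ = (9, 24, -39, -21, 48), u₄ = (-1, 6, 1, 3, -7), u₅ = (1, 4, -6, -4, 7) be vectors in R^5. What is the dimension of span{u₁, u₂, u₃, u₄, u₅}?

dim = 4

Row-reduce the 5×5 matrix with these as rows.
The echelon form has 4 nonzero rows, so the rank is 4.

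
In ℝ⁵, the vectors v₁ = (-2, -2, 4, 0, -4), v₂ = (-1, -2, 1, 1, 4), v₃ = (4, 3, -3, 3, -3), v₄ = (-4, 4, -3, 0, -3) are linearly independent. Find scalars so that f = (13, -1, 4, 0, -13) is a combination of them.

Solve the system with v₁, v₂, v₃, v₄ as columns and f as the right-hand side.
Row-reducing the augmented matrix gives the unique coefficients (α₁, …, α₄) = (1, -3, 1, -2).

f = v₁ - 3v₂ + v₃ - 2v₄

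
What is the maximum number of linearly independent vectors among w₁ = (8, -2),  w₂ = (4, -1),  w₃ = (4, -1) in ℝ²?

Put the 2×3 matrix [w₁|w₂|w₃] into echelon form.
There is 1 pivot column, so rank = 1.
(With 3 elements in a 2-dimensional space the rank is at most 2.)

1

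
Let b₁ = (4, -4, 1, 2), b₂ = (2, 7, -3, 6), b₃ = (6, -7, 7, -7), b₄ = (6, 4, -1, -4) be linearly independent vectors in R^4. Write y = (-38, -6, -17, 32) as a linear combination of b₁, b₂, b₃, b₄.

Solve the system with b₁, b₂, b₃, b₄ as columns and y as the right-hand side.
Back-substitution yields (c₁, …, c₄) = (2, -2, -4, -3).

y = 2b₁ - 2b₂ - 4b₃ - 3b₄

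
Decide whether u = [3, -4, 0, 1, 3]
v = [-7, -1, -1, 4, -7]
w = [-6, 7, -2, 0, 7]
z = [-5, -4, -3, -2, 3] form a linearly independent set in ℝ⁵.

Row-reduce the matrix whose columns are u, v, w, z.
The reduction yields 4 nonzero rows, so the rank is 4.
Since rank = 4 (the number of vectors), the set is linearly independent.

linearly independent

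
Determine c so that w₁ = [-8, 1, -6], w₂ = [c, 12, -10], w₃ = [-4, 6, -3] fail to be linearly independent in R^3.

The set is linearly dependent precisely when det[w₁; w₂; w₃] = 0.
The determinant works out to -33*c - 440.
Solving -33*c - 440 = 0 yields c = -40/3.

c = -40/3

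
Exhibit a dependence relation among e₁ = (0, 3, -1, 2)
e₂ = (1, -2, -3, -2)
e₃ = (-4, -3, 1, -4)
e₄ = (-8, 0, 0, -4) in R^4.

Solve the homogeneous system with e₁, e₂, e₃, e₄ as columns by row-reducing the coefficient matrix.
One solution (up to scaling) is (2, 0, 2, -1).

2e₁ + 2e₃ - e₄ = 0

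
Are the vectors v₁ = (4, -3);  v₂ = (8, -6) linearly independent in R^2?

linearly dependent

One vector is a scalar multiple of another, so the set is dependent.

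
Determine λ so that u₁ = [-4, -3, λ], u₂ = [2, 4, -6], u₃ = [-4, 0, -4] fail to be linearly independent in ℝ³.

λ = 2

Dependence holds iff the 3×3 matrix [u₁ u₂ u₃] is singular.
Expanding, det = 16*λ - 32.
This vanishes exactly when λ = 2.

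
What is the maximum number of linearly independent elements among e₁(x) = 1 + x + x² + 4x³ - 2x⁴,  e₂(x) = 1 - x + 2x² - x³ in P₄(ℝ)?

Use coordinates relative to {1, x, …, x⁴}.
Apply Gaussian elimination to the matrix whose rows are e₁, e₂.
Exactly 2 pivots survive; hence the rank is 2.

2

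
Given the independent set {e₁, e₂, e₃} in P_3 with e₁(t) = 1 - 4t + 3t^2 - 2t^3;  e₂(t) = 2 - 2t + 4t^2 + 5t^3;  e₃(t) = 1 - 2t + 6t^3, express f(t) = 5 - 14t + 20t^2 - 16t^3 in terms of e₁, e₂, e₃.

Take coordinate vectors relative to {1, t, …, t^3}.
Since e₁, e₂, e₃ are independent, the coefficients expressing f are uniquely determined by a linear system.
Row-reducing the augmented matrix gives the unique coefficients (a₁, a₂, a₃) = (4, 2, -3).

f = 4e₁ + 2e₂ - 3e₃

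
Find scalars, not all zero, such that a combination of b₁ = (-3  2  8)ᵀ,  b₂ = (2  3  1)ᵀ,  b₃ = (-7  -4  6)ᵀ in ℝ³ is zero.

b₁ - 2b₂ - b₃ = 0

Set up α₁b₁ + … + α₃b₃ = 0 and solve the homogeneous system.
The free variable yields coefficients (1, -2, -1) (any nonzero multiple also works).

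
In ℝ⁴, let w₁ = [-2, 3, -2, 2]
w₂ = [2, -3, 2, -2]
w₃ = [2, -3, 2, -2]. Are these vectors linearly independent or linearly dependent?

linearly dependent

Two of the vectors are equal, giving an immediate dependence.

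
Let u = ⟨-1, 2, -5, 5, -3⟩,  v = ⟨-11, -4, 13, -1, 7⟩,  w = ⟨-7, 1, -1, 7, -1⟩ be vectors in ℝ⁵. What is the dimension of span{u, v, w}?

dim = 2

Put the 5×3 matrix [u|v|w] into echelon form.
Exactly 2 pivots survive; hence the rank is 2.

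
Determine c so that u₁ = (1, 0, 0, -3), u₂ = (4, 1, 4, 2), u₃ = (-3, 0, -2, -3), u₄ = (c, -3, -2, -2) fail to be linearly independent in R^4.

Dependence holds iff the 4×4 matrix [u₁ u₂ u₃ u₄] is singular.
Cofactor expansion gives det = 40 - 6*c.
This vanishes exactly when c = 20/3.

c = 20/3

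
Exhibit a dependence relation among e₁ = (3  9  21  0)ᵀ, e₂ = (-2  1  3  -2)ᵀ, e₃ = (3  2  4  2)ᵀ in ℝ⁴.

e₁ - 3e₂ - 3e₃ = 0

Row-reduce the matrix with e₁, e₂, e₃ as columns; the null space gives the coefficients.
A generator of the null space is (1, -3, -3).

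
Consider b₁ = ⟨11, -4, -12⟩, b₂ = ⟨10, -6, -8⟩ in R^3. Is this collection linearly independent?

linearly independent

Place the vectors as rows of a 2×3 matrix and reduce to echelon form.
The reduction yields 2 nonzero rows, so the rank is 2.
Since rank = 2 (the number of vectors), the set is linearly independent.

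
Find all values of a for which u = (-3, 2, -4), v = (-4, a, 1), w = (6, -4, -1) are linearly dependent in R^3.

The vectors are dependent exactly when the determinant of the matrix with rows u, v, w vanishes.
The determinant works out to 27*a - 72.
Solving 27*a - 72 = 0 yields a = 8/3.

a = 8/3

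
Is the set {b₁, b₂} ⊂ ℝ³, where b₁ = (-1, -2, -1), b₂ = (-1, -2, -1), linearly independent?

Place the vectors as rows of a 2×3 matrix and reduce to echelon form.
The reduction yields 1 nonzero row, so the rank is 1.
Since rank 1 < 2, the set is linearly dependent.
Indeed b₁ - b₂ = 0.

linearly dependent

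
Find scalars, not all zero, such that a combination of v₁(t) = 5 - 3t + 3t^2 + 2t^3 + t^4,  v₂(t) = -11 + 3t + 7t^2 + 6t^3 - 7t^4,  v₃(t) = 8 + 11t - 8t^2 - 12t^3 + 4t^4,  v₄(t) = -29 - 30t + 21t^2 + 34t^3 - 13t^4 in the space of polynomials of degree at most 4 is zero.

Take coordinates with respect to {1, t, …, t^4}.
Solve the homogeneous system with v₁, v₂, v₃, v₄ as columns by row-reducing the coefficient matrix.
The free variable yields coefficients (1, 0, 3, 1) (any nonzero multiple also works).

v₁ + 3v₃ + v₄ = 0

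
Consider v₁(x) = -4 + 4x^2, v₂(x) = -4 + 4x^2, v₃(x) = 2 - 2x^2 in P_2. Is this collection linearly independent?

linearly dependent

Take coordinates with respect to the standard basis {1, x, x^2}.
Form the 3×3 matrix with these as columns; its determinant is 0.
A zero determinant means the columns are linearly dependent.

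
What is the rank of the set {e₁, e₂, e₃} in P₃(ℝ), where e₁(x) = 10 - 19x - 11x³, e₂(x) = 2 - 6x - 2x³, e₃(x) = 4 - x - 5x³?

2

Pass to coordinate vectors with respect to the basis {1, x, …, x³}.
Put the 4×3 matrix [e₁|e₂|e₃] into echelon form.
There are 2 pivot columns, so rank = 2.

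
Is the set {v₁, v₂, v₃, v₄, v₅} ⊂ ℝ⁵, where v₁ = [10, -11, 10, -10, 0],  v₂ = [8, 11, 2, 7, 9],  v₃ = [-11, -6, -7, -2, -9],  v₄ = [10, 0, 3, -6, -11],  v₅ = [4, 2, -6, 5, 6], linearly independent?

linearly independent

The matrix [v₁|v₂|v₃|v₄|v₅] has determinant 11865.
A nonzero determinant means the columns are linearly independent.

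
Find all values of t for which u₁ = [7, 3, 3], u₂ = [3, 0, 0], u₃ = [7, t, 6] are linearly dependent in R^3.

t = 6

The vectors are dependent exactly when the determinant of the matrix with rows u₁, u₂, u₃ vanishes.
Expanding, det = 9*t - 54.
This vanishes exactly when t = 6.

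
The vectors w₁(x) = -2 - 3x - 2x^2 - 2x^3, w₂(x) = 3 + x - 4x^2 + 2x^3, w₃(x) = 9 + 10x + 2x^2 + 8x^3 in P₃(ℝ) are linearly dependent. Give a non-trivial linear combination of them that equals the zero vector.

Pass to coordinate vectors relative to the basis {1, x, …, x^3}.
Write the vectors as columns of a matrix and find a nonzero vector in its null space.
One solution (up to scaling) is (3, -1, 1).

3w₁ - w₂ + w₃ = 0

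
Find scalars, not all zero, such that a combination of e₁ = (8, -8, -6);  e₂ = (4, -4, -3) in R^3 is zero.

Set up α₁e₁ + α₂e₂ = 0 and solve the homogeneous system.
The free variable yields coefficients (1, -2) (any nonzero multiple also works).

e₁ - 2e₂ = 0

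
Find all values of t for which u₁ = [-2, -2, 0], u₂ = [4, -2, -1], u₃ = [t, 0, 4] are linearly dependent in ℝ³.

t = -24

Place the vectors as rows of a 3×3 matrix; dependence ⇔ determinant zero.
Cofactor expansion gives det = 2*t + 48.
Setting this to zero gives t = -24.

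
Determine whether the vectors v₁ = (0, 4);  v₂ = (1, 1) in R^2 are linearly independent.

The matrix [v₁|v₂] has determinant -4.
A nonzero determinant means the columns are linearly independent.

linearly independent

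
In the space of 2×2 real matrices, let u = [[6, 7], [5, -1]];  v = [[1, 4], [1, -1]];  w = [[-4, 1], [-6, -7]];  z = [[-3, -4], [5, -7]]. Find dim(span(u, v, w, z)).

Pass to coordinate vectors with respect to the basis {E₁₁, E₁₂, E₂₁, E₂₂}.
Put the 4×4 matrix [u|v|w|z] into echelon form.
Exactly 4 pivots survive; hence the rank is 4.

dim = 4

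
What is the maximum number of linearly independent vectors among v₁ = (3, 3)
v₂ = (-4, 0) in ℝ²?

Apply Gaussian elimination to the matrix whose rows are v₁, v₂.
Reduction leaves 2 leading entries, giving rank 2.

2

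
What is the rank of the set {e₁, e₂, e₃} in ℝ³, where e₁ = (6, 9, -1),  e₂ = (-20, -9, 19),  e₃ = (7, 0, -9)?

2

Put the 3×3 matrix [e₁|e₂|e₃] into echelon form.
Exactly 2 pivots survive; hence the rank is 2.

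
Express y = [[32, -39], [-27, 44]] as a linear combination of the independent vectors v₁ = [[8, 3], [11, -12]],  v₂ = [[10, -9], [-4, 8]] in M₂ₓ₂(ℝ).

y = -v₁ + 4v₂

Identify each element with its coordinate vector in ℝ⁴ via {E₁₁, E₁₂, E₂₁, E₂₂}.
Write y = c₁v₁ + c₂v₂ and equate components.
Row-reducing the augmented matrix gives the unique coefficients (c₁, c₂) = (-1, 4).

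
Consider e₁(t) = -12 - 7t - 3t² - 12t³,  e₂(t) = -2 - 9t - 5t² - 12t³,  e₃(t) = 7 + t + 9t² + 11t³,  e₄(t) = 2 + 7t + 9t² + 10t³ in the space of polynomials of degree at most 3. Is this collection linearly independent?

Write each element as a coordinate vector in ℝ⁴ using {1, t, …, t³}.
Place the vectors as rows of a 4×4 matrix and reduce to echelon form.
The reduction yields 4 nonzero rows, so the rank is 4.
Since rank = 4 (the number of vectors), the set is linearly independent.

linearly independent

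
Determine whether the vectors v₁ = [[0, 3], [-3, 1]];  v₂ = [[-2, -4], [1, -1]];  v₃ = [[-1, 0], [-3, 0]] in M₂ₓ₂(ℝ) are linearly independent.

Take coordinates with respect to the standard basis {E₁₁, E₁₂, E₂₁, E₂₂}.
Row-reduce the matrix whose columns are v₁, v₂, v₃.
The reduction yields 3 nonzero rows, so the rank is 3.
Since rank = 3 (the number of vectors), the set is linearly independent.

linearly independent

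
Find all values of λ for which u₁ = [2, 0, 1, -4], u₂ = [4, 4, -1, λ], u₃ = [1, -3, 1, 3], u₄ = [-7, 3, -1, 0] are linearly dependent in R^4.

λ = -23/3

The vectors are dependent exactly when the determinant of the matrix with rows u₁, u₂, u₃, u₄ vanishes.
The determinant works out to -18*λ - 138.
Setting this to zero gives λ = -23/3.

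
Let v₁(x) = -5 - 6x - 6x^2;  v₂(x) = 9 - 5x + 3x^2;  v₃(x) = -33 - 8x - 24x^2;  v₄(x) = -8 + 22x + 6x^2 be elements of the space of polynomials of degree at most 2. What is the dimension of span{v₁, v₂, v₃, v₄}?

Represent each element by its coordinate vector in ℝ³.
Row-reduce the 4×3 matrix with these as rows.
There are 2 pivot columns, so rank = 2.
(With 4 elements in a 3-dimensional space the rank is at most 3.)

dim = 2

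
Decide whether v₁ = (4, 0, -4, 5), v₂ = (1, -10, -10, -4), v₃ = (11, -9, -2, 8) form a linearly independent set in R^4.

linearly independent

Row-reduce the matrix whose columns are v₁, v₂, v₃.
The reduction yields 3 nonzero rows, so the rank is 3.
Since rank = 3 (the number of vectors), the set is linearly independent.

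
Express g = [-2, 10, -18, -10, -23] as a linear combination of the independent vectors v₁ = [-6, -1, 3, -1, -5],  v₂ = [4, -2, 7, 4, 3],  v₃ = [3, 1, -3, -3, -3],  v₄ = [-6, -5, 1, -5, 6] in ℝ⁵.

g = v₁ - 2v₂ + 2v₃ - v₄

Set up the augmented matrix [v₁ | v₂ | v₃ | v₄ | g] and row-reduce.
The system has the unique solution (c₁, …, c₄) = (1, -2, 2, -1).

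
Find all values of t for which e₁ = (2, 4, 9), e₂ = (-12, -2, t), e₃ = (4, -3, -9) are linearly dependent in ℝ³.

The set is linearly dependent precisely when det[e₁; e₂; e₃] = 0.
The determinant works out to 22*t.
Solving 22*t = 0 yields t = 0.

t = 0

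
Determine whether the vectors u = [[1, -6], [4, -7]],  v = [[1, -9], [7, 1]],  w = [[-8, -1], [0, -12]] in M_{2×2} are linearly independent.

linearly independent

Write each element as a coordinate vector in ℝ⁴ using {E₁₁, E₁₂, E₂₁, E₂₂}.
Row-reduce the matrix whose columns are u, v, w.
The reduction yields 3 nonzero rows, so the rank is 3.
Since rank = 3 (the number of vectors), the set is linearly independent.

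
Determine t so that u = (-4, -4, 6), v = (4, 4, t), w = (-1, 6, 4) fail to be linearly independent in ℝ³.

Dependence holds iff the 3×3 matrix [u v w] is singular.
The determinant works out to 28*t + 168.
Setting this to zero gives t = -6.

t = -6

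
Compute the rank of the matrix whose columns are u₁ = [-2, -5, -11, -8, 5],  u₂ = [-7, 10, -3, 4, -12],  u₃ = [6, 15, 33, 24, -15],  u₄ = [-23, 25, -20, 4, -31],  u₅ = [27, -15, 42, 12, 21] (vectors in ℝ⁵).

Put the 5×5 matrix [u₁|u₂|u₃|u₄|u₅] into echelon form.
Exactly 2 pivots survive; hence the rank is 2.

2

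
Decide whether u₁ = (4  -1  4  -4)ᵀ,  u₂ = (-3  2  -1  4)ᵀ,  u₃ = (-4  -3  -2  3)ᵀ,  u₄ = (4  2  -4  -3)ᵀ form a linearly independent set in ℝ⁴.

linearly independent

Place the vectors as rows of a 4×4 matrix and reduce to echelon form.
The reduction yields 4 nonzero rows, so the rank is 4.
Since rank = 4 (the number of vectors), the set is linearly independent.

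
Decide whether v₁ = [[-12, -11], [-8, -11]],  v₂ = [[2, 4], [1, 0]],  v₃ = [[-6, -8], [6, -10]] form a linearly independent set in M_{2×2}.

linearly independent

Write each element as a coordinate vector in ℝ⁴ using {E₁₁, E₁₂, E₂₁, E₂₂}.
Row-reduce the matrix whose columns are v₁, v₂, v₃.
The reduction yields 3 nonzero rows, so the rank is 3.
Since rank = 3 (the number of vectors), the set is linearly independent.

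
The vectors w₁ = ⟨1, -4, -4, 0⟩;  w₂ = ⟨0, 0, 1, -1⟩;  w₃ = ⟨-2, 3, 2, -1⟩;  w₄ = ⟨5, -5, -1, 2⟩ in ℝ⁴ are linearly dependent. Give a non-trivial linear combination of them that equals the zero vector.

w₁ - w₂ + 3w₃ + w₄ = 0

Write the vectors as columns of a matrix and find a nonzero vector in its null space.
The free variable yields coefficients (1, -1, 3, 1) (any nonzero multiple also works).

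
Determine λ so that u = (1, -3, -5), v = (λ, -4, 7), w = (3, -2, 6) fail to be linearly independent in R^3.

λ = 19/4

Place the vectors as rows of a 3×3 matrix; dependence ⇔ determinant zero.
Cofactor expansion gives det = 28*λ - 133.
Solving 28*λ - 133 = 0 yields λ = 19/4.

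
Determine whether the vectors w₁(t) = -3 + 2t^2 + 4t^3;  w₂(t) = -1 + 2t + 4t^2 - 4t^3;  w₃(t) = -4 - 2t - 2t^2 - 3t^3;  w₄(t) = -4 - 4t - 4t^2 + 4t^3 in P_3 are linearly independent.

Take coordinates with respect to the standard basis {1, t, …, t^3}.
Place the vectors as rows of a 4×4 matrix and reduce to echelon form.
The reduction yields 4 nonzero rows, so the rank is 4.
Since rank = 4 (the number of vectors), the set is linearly independent.

linearly independent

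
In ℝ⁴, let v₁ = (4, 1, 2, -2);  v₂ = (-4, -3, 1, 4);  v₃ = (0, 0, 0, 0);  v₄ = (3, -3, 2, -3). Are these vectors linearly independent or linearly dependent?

linearly dependent

One of the vectors is the zero vector, so the set is linearly dependent.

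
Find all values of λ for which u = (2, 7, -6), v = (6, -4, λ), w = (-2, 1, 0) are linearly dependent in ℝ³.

λ = 3/4

The set is linearly dependent precisely when det[u; v; w] = 0.
The determinant works out to 12 - 16*λ.
Solving 12 - 16*λ = 0 yields λ = 3/4.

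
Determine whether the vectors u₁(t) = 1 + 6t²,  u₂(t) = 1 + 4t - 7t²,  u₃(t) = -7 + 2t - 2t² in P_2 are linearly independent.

linearly independent

Write each element as a coordinate vector in ℝ³ using {1, t, t²}.
Form the 3×3 matrix with these as columns; its determinant is 186.
A nonzero determinant means the columns are linearly independent.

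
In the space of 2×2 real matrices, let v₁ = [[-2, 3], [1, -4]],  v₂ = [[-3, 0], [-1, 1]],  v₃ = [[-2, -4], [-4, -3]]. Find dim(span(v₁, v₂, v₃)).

Pass to coordinate vectors with respect to the basis {E₁₁, E₁₂, E₂₁, E₂₂}.
Form the matrix with v₁, v₂, v₃ as columns and reduce.
The echelon form has 3 nonzero rows, so the rank is 3.

3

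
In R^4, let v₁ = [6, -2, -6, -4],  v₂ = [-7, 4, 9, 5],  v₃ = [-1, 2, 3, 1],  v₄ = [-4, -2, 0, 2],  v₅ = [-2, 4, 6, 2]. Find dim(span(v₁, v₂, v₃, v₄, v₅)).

Apply Gaussian elimination to the matrix whose rows are v₁, v₂, v₃, v₄, v₅.
Exactly 2 pivots survive; hence the rank is 2.
(With 5 elements in a 4-dimensional space the rank is at most 4.)

dim = 2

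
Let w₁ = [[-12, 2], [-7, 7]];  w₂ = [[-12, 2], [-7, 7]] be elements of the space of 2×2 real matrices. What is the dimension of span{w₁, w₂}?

Use coordinates relative to {E₁₁, E₁₂, E₂₁, E₂₂}.
Form the matrix with w₁, w₂ as columns and reduce.
The echelon form has 1 nonzero row, so the rank is 1.

dim = 1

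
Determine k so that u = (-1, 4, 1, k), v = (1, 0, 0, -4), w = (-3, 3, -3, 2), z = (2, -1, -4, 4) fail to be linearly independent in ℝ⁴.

The set is linearly dependent precisely when det[u; v; w; z] = 0.
Cofactor expansion gives det = 15*k + 270.
Setting this to zero gives k = -18.

k = -18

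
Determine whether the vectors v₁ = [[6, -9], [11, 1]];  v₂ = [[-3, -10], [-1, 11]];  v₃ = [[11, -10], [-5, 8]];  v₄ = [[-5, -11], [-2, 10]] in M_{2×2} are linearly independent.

Take coordinates with respect to the standard basis {E₁₁, E₁₂, E₂₁, E₂₂}.
Place the vectors as rows of a 4×4 matrix and reduce to echelon form.
The reduction yields 4 nonzero rows, so the rank is 4.
Since rank = 4 (the number of vectors), the set is linearly independent.

linearly independent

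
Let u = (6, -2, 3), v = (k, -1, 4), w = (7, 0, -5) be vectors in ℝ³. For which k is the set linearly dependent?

k = -1/2

The vectors are dependent exactly when the determinant of the matrix with rows u, v, w vanishes.
Cofactor expansion gives det = -10*k - 5.
Setting this to zero gives k = -1/2.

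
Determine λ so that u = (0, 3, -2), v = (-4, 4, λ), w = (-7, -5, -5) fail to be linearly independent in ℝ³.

λ = -52/7

Dependence holds iff the 3×3 matrix [u v w] is singular.
Cofactor expansion gives det = -21*λ - 156.
Solving -21*λ - 156 = 0 yields λ = -52/7.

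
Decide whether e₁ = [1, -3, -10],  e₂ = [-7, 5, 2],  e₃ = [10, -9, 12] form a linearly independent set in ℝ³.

Place the vectors as rows of a 3×3 matrix and reduce to echelon form.
The reduction yields 3 nonzero rows, so the rank is 3.
Since rank = 3 (the number of vectors), the set is linearly independent.

linearly independent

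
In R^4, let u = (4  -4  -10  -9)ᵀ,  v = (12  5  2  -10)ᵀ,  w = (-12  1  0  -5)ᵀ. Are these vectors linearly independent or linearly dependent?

linearly independent

Place the vectors as rows of a 3×4 matrix and reduce to echelon form.
The reduction yields 3 nonzero rows, so the rank is 3.
Since rank = 3 (the number of vectors), the set is linearly independent.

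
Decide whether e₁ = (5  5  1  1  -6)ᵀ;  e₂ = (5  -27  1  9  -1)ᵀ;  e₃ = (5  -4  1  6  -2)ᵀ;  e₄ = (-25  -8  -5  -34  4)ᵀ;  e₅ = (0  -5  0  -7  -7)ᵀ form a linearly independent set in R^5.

linearly dependent

Place the vectors as rows of a 5×5 matrix and reduce to echelon form.
The reduction yields 3 nonzero rows, so the rank is 3.
Since rank 3 < 5, the set is linearly dependent.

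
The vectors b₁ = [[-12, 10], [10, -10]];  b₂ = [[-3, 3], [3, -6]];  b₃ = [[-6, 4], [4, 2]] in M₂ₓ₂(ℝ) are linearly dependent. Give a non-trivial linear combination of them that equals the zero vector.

Pass to coordinate vectors relative to the basis {E₁₁, E₁₂, E₂₁, E₂₂}.
Write the vectors as columns of a matrix and find a nonzero vector in its null space.
The free variable yields coefficients (1, -2, -1) (any nonzero multiple also works).

b₁ - 2b₂ - b₃ = 0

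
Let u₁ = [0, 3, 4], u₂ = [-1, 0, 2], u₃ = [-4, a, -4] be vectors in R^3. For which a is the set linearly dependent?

a = -9

The set is linearly dependent precisely when det[u₁; u₂; u₃] = 0.
Expanding, det = -4*a - 36.
Setting this to zero gives a = -9.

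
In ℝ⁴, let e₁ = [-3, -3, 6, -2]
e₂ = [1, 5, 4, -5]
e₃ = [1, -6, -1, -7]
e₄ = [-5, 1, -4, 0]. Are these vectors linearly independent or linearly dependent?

linearly independent

Row-reduce the matrix whose columns are e₁, e₂, e₃, e₄.
The reduction yields 4 nonzero rows, so the rank is 4.
Since rank = 4 (the number of vectors), the set is linearly independent.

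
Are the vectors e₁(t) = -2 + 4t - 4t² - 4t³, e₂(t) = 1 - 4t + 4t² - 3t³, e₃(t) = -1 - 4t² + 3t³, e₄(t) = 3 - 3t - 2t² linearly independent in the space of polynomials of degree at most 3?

Write each element as a coordinate vector in ℝ⁴ using {1, t, …, t³}.
Row-reduce the matrix whose columns are e₁, e₂, e₃, e₄.
The reduction yields 4 nonzero rows, so the rank is 4.
Since rank = 4 (the number of vectors), the set is linearly independent.

linearly independent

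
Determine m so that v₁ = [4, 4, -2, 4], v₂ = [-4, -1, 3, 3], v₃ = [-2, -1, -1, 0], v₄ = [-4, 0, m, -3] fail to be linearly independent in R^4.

m = -55

The vectors are dependent exactly when the determinant of the matrix with rows v₁, v₂, v₃, v₄ vanishes.
Cofactor expansion gives det = 4*m + 220.
Setting this to zero gives m = -55.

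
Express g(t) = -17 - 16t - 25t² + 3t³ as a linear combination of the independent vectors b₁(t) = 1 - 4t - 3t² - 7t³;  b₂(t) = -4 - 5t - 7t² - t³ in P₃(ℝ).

Take coordinate vectors relative to {1, t, …, t³}.
Solve the system with b₁, b₂ as columns and g as the right-hand side.
The system has the unique solution (c₁, c₂) = (-1, 4).

g = -b₁ + 4b₂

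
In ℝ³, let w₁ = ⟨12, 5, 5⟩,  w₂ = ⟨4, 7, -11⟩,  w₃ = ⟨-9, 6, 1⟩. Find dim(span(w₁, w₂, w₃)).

3

Put the 3×3 matrix [w₁|w₂|w₃] into echelon form.
Reduction leaves 3 leading entries, giving rank 3.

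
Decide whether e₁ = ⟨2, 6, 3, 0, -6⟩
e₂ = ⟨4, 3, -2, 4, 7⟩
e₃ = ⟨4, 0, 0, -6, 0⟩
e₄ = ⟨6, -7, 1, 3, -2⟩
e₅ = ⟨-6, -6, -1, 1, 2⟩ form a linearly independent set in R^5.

linearly independent

Row-reduce the matrix whose columns are e₁, e₂, e₃, e₄, e₅.
The reduction yields 5 nonzero rows, so the rank is 5.
Since rank = 5 (the number of vectors), the set is linearly independent.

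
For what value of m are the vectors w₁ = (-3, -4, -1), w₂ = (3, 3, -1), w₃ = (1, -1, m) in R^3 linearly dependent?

m = -13/3

Place the vectors as rows of a 3×3 matrix; dependence ⇔ determinant zero.
Cofactor expansion gives det = 3*m + 13.
Solving 3*m + 13 = 0 yields m = -13/3.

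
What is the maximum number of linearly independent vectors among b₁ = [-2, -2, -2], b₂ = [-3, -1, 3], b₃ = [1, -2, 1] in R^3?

3

Form the matrix with b₁, b₂, b₃ as columns and reduce.
Exactly 3 pivots survive; hence the rank is 3.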